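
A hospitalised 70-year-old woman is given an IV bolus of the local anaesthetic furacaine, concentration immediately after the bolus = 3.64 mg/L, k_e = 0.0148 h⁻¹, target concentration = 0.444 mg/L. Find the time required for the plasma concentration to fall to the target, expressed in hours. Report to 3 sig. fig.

t = ln(C₀ / C) / k = ln(3.640 / 0.444) / 0.01480
  = ln(8.198) / 0.01480 = 2.104 / 0.01480 = 142.2 h

142 h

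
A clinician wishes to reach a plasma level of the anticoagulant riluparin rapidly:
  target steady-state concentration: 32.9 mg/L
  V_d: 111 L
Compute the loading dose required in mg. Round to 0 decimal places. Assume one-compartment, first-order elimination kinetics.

3652 mg

LD = Css × Vd = 32.9 × 111 = 3652 mg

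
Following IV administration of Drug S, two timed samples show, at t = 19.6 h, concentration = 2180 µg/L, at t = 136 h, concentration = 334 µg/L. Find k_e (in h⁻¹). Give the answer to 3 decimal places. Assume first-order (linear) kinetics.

0.016 h⁻¹

k = ln(C₁/C₂) / (t₂ − t₁) = ln(2180/334) / (136 − 19.6)
  = 1.876 / 116.4 = 0.01612 h⁻¹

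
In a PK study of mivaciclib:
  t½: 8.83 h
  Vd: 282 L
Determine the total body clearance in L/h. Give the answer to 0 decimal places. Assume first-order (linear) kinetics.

k = ln2 / t½ = 0.693147 / 8.83 = 0.07850 h⁻¹
CL = k × Vd = 0.07850 × 282 = 22.14 L/h

22 L/h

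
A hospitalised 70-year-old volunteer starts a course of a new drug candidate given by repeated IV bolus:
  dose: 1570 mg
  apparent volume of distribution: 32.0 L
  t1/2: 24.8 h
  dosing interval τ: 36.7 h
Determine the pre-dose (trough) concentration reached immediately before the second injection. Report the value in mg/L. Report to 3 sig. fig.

17.6 mg/L

C₀ per dose = Dose / Vd = 1570 / 32.0 = 49.06 mg/L
k = ln2 / t½ = 0.693147 / 24.8 = 0.02795 h⁻¹
Fraction remaining after one interval: r = e^(−kτ) = e^(−0.02795 × 36.7) = 0.3585
Before dose 2, 1 dose has been given (aged 1τ).
C_trough = C₀ × r = 49.06 × 0.3585 = 17.59 mg/L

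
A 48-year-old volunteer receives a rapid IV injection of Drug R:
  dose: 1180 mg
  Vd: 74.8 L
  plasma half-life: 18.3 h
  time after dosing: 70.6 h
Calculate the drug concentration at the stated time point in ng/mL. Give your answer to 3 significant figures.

1090 ng/mL

C₀ = Dose / Vd = 1180 / 74.8 = 15.78 mg/L
k = ln2 / t½ = 0.693147 / 18.3 = 0.03788 h⁻¹
C = C₀ · e^(−k·t) = 15.78 × e^(−0.03788 × 70.6)
  = 15.78 × 0.06895 = 1.088 mg/L
Convert: 1.088 mg/L × 1000 = 1088 ng/mL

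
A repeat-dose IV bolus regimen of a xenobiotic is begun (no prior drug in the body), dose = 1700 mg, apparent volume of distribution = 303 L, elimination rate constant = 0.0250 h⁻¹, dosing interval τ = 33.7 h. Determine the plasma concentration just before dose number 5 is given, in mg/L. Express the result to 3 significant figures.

C₀ per dose = Dose / Vd = 1700 / 303 = 5.611 mg/L
Fraction remaining after one interval: r = e^(−kτ) = e^(−0.02500 × 33.7) = 0.4306
Before dose 5, 4 doses have been given (aged 1τ, 2τ, 3τ, 4τ).
C_trough = C₀ × (r + r² + … + r^4) = C₀ × r(1−r^4)/(1−r)
        = 5.611 × 0.4306 × (1 − 0.03438) / (1 − 0.4306) = 4.097 mg/L

4.10 mg/L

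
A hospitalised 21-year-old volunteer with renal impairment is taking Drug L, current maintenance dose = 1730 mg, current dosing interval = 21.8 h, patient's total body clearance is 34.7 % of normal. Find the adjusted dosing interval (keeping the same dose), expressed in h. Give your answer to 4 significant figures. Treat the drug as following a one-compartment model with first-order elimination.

To keep the same average steady-state level, dosing rate must scale with clearance.
CL ratio = 34.7 / 100 = 0.3470
New interval (same dose) = 21.8 / 0.3470 = 62.82 h

62.82 h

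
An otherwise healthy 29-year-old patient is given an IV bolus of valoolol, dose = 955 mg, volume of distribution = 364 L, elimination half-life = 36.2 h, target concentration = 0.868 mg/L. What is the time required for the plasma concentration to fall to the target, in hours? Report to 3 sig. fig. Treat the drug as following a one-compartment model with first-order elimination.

C₀ = Dose / Vd = 955.0 / 364 = 2.624 mg/L
k = ln2 / t½ = 0.693147 / 36.2 = 0.01915 h⁻¹
t = ln(C₀ / C) / k = ln(2.624 / 0.868) / 0.01915
  = ln(3.023) / 0.01915 = 1.106 / 0.01915 = 57.75 h

57.8 h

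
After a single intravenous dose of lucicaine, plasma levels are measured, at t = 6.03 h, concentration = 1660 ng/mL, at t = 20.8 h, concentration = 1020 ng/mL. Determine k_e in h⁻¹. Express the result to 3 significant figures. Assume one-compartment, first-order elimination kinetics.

0.0330 h⁻¹

k = ln(C₁/C₂) / (t₂ − t₁) = ln(1660/1020) / (20.8 − 6.03)
  = 0.4870 / 14.77 = 0.03297 h⁻¹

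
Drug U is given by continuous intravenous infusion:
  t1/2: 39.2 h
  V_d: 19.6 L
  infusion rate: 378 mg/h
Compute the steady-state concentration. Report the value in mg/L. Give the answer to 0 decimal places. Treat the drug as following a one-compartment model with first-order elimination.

1091 mg/L

k = ln2 / t½ = 0.693147 / 39.2 = 0.01768 h⁻¹
CL = k × Vd = 0.01768 × 19.6 = 0.3465 L/h
At steady state Css = R₀ / CL = 378 / 0.3465 = 1091 mg/L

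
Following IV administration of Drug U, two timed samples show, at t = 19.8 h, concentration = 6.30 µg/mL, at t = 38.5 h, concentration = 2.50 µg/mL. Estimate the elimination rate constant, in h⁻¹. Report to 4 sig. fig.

0.04943 h⁻¹

k = ln(C₁/C₂) / (t₂ − t₁) = ln(6.30/2.50) / (38.5 − 19.8)
  = 0.9243 / 18.70 = 0.04943 h⁻¹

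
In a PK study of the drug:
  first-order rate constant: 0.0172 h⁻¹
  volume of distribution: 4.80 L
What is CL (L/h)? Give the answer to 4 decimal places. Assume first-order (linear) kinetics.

CL = k × Vd = 0.0172 × 4.80 = 0.08256 L/h

0.0826 L/h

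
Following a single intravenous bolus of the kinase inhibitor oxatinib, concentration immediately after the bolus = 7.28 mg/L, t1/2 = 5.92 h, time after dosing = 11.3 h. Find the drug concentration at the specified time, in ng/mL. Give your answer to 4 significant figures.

1939 ng/mL

k = ln2 / t½ = 0.693147 / 5.92 = 0.1171 h⁻¹
C = C₀ · e^(−k·t) = 7.280 × e^(−0.1171 × 11.3)
  = 7.280 × 0.2663 = 1.939 mg/L
Convert: 1.939 mg/L × 1000 = 1939 ng/mL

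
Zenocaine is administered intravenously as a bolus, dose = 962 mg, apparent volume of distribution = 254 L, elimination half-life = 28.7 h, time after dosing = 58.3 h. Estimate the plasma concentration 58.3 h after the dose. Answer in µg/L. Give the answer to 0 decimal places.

C₀ = Dose / Vd = 962.0 / 254 = 3.787 mg/L
k = ln2 / t½ = 0.693147 / 28.7 = 0.02415 h⁻¹
C = C₀ · e^(−k·t) = 3.787 × e^(−0.02415 × 58.3)
  = 3.787 × 0.2446 = 0.9263 mg/L
Convert: 0.9263 mg/L × 1000 = 926.3 µg/L

926 µg/L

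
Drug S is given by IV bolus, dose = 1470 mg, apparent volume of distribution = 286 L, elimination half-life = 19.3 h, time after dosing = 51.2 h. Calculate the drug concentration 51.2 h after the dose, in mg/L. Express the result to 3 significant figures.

0.817 mg/L

C₀ = Dose / Vd = 1470 / 286 = 5.140 mg/L
k = ln2 / t½ = 0.693147 / 19.3 = 0.03591 h⁻¹
C = C₀ · e^(−k·t) = 5.140 × e^(−0.03591 × 51.2)
  = 5.140 × 0.1590 = 0.8173 mg/L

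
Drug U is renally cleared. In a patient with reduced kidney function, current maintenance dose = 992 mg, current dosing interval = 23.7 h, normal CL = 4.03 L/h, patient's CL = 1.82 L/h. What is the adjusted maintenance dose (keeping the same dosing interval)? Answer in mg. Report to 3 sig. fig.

To keep the same average steady-state level, dosing rate must scale with clearance.
CL ratio = 1.82 / 4.03 = 0.4516
New dose (same interval) = 992 × 0.4516 = 448.0 mg

448 mg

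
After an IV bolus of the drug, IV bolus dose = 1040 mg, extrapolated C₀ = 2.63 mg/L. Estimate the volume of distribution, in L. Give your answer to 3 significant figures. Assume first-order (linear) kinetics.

Vd = Dose / C₀ = 1040 / 2.63 = 395.4 L

395 L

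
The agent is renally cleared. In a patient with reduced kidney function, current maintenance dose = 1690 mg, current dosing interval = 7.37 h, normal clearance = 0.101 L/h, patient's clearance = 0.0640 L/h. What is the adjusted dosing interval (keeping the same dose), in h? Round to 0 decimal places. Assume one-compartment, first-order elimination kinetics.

12 h

To keep the same average steady-state level, dosing rate must scale with clearance.
CL ratio = 0.0640 / 0.101 = 0.6337
New interval (same dose) = 7.37 / 0.6337 = 11.63 h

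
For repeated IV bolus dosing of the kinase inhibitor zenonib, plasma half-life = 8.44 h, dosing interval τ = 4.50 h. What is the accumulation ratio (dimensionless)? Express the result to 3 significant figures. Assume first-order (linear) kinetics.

k = ln2 / t½ = 0.693147 / 8.44 = 0.08213 h⁻¹
e^(−kτ) = e^(−0.08213 × 4.50) = 0.6910
Accumulation ratio R = 1 / (1 − e^(−kτ)) = 1 / (1 − 0.6910) = 3.236

3.24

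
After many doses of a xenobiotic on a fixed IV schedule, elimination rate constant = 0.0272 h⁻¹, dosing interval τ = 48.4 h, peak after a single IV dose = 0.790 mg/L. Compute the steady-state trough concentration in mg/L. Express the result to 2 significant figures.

e^(−kτ) = e^(−0.02720 × 48.4) = 0.2681
Accumulation ratio R = 1 / (1 − e^(−kτ)) = 1 / (1 − 0.2681) = 1.366
Steady-state trough = C₀ × R × e^(−kτ) = 0.790 × 1.366 × 0.2681 = 0.2893 mg/L

0.29 mg/L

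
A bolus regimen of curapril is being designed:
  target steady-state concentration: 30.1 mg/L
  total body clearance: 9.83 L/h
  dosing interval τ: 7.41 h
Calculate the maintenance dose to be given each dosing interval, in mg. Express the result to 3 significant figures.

At steady state, Dose/τ = Css × CL.
Dose = Css × CL × τ = 30.1 × 9.830 × 7.41 = 2192 mg

2190 mg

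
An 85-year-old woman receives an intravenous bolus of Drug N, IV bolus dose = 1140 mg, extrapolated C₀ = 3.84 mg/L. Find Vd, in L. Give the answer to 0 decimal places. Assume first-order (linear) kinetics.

297 L

Vd = Dose / C₀ = 1140 / 3.84 = 296.9 L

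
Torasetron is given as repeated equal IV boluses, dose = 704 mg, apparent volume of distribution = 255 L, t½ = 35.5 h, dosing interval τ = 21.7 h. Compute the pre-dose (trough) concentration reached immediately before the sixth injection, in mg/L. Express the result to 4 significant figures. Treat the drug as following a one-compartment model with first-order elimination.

C₀ per dose = Dose / Vd = 704 / 255 = 2.761 mg/L
k = ln2 / t½ = 0.693147 / 35.5 = 0.01953 h⁻¹
Fraction remaining after one interval: r = e^(−kτ) = e^(−0.01953 × 21.7) = 0.6546
Before dose 6, 5 doses have been given (aged 1τ, 2τ, 3τ, 4τ, 5τ).
C_trough = C₀ × (r + r² + … + r^5) = C₀ × r(1−r^5)/(1−r)
        = 2.761 × 0.6546 × (1 − 0.1202) / (1 − 0.6546) = 4.604 mg/L

4.604 mg/L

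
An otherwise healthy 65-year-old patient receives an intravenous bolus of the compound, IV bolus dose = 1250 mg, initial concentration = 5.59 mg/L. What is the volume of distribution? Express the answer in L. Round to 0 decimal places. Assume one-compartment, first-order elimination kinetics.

Vd = Dose / C₀ = 1250 / 5.59 = 223.6 L

224 L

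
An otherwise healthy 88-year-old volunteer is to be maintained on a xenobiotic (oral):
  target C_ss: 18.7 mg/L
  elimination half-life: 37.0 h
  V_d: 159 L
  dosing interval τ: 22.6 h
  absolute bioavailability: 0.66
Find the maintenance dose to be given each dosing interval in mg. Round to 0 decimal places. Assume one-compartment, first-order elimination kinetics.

1907 mg

k = ln2 / t½ = 0.693147 / 37.0 = 0.01873 h⁻¹
CL = k × Vd = 0.01873 × 159 = 2.978 L/h
At steady state, F × (Dose/τ) = Css × CL.
Dose = Css × CL × τ / F = 18.7 × 2.978 × 22.6 / 0.66 = 1907 mg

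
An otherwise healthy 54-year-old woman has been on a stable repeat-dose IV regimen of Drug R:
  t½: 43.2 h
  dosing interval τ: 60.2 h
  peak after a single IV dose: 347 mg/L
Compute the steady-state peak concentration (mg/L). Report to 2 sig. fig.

k = ln2 / t½ = 0.693147 / 43.2 = 0.01605 h⁻¹
e^(−kτ) = e^(−0.01605 × 60.2) = 0.3805
Accumulation ratio R = 1 / (1 − e^(−kτ)) = 1 / (1 − 0.3805) = 1.614
Steady-state peak = C₀ × R = 347 × 1.614 = 560.1 mg/L

560 mg/L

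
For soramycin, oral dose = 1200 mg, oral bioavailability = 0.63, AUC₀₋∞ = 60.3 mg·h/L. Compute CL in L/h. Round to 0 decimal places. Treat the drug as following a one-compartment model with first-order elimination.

13 L/h

CL = F·Dose / AUC = 0.63 × 1200 / 60.3 = 12.54 L/h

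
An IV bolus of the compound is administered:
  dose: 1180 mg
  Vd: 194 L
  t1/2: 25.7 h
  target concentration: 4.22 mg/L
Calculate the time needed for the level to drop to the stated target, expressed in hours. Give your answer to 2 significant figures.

14 h

C₀ = Dose / Vd = 1180 / 194 = 6.082 mg/L
k = ln2 / t½ = 0.693147 / 25.7 = 0.02697 h⁻¹
t = ln(C₀ / C) / k = ln(6.082 / 4.22) / 0.02697
  = ln(1.441) / 0.02697 = 0.3653 / 0.02697 = 13.54 h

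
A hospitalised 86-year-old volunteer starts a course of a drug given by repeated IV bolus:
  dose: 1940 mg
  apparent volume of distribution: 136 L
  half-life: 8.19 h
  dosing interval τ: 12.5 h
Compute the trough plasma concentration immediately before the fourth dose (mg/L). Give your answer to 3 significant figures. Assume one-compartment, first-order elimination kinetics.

7.27 mg/L

C₀ per dose = Dose / Vd = 1940 / 136 = 14.26 mg/L
k = ln2 / t½ = 0.693147 / 8.19 = 0.08463 h⁻¹
Fraction remaining after one interval: r = e^(−kτ) = e^(−0.08463 × 12.5) = 0.3472
Before dose 4, 3 doses have been given (aged 1τ, 2τ, 3τ).
C_trough = C₀ × (r + r² + … + r^3) = C₀ × r(1−r^3)/(1−r)
        = 14.26 × 0.3472 × (1 − 0.04185) / (1 − 0.3472) = 7.267 mg/L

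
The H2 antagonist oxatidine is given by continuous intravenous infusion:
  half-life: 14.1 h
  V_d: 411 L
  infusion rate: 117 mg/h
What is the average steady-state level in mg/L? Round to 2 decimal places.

5.79 mg/L

k = ln2 / t½ = 0.693147 / 14.1 = 0.04916 h⁻¹
CL = k × Vd = 0.04916 × 411 = 20.20 L/h
At steady state Css = R₀ / CL = 117 / 20.20 = 5.792 mg/L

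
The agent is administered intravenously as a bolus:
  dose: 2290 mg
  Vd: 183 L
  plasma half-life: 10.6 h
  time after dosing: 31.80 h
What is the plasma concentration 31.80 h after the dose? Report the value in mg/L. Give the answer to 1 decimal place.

1.6 mg/L

C₀ = Dose / Vd = 2290 / 183 = 12.51 mg/L
k = ln2 / t½ = 0.693147 / 10.6 = 0.06539 h⁻¹
t / t½ = 31.80 / 10.6 = 3 half-lives
C = C₀ × (1/2)^3 = 12.51 × 0.1250 = 1.564 mg/L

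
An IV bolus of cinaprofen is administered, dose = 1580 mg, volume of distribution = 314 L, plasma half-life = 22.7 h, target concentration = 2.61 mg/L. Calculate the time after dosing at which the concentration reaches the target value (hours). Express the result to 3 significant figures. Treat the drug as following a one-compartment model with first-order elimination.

C₀ = Dose / Vd = 1580 / 314 = 5.032 mg/L
k = ln2 / t½ = 0.693147 / 22.7 = 0.03054 h⁻¹
t = ln(C₀ / C) / k = ln(5.032 / 2.61) / 0.03054
  = ln(1.928) / 0.03054 = 0.6565 / 0.03054 = 21.50 h

21.5 h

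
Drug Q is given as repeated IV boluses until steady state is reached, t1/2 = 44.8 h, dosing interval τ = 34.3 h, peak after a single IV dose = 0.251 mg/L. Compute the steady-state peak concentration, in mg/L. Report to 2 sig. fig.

k = ln2 / t½ = 0.693147 / 44.8 = 0.01547 h⁻¹
e^(−kτ) = e^(−0.01547 × 34.3) = 0.5882
Accumulation ratio R = 1 / (1 − e^(−kτ)) = 1 / (1 − 0.5882) = 2.428
Steady-state peak = C₀ × R = 0.251 × 2.428 = 0.6094 mg/L

0.61 mg/L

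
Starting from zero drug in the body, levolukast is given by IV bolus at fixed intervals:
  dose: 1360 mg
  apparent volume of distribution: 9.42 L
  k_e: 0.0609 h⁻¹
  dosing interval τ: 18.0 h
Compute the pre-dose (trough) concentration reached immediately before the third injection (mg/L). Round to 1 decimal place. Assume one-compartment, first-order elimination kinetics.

64.4 mg/L

C₀ per dose = Dose / Vd = 1360 / 9.42 = 144.4 mg/L
Fraction remaining after one interval: r = e^(−kτ) = e^(−0.06090 × 18.0) = 0.3341
Before dose 3, 2 doses have been given (aged 1τ, 2τ).
C_trough = C₀ × (r + r²) = 144.4 × (0.3341 + 0.1116) = 64.36 mg/L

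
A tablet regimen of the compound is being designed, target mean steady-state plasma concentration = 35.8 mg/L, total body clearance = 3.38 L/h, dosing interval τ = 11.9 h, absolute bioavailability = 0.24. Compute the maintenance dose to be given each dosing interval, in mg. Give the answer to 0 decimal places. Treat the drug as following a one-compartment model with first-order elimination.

At steady state, F × (Dose/τ) = Css × CL.
Dose = Css × CL × τ / F = 35.8 × 3.380 × 11.9 / 0.24 = 6000 mg

6000 mg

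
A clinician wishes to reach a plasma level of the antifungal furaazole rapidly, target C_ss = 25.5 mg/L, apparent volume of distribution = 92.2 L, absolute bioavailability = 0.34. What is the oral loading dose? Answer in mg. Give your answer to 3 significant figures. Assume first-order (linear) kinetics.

LD = Css × Vd / F = 25.5 × 92.2 / 0.34 = 6915 mg

6920 mg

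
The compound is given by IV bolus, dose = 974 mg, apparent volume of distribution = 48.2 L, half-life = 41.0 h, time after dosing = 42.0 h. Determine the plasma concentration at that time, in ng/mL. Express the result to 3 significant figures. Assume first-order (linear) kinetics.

C₀ = Dose / Vd = 974.0 / 48.2 = 20.21 mg/L
k = ln2 / t½ = 0.693147 / 41.0 = 0.01691 h⁻¹
C = C₀ · e^(−k·t) = 20.21 × e^(−0.01691 × 42.0)
  = 20.21 × 0.4915 = 9.933 mg/L
Convert: 9.933 mg/L × 1000 = 9933 ng/mL

9930 ng/mL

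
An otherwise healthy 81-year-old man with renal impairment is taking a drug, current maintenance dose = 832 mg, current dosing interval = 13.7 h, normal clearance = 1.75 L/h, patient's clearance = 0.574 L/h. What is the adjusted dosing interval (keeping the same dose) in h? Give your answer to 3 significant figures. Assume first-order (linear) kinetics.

41.8 h

To keep the same average steady-state level, dosing rate must scale with clearance.
CL ratio = 0.574 / 1.75 = 0.3280
New interval (same dose) = 13.7 / 0.3280 = 41.77 h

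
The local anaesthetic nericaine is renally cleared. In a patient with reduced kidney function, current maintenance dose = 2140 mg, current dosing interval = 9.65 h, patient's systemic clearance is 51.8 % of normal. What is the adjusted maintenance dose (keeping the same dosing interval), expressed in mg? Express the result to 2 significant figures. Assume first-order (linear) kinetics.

1100 mg

To keep the same average steady-state level, dosing rate must scale with clearance.
CL ratio = 51.8 / 100 = 0.5180
New dose (same interval) = 2140 × 0.5180 = 1109 mg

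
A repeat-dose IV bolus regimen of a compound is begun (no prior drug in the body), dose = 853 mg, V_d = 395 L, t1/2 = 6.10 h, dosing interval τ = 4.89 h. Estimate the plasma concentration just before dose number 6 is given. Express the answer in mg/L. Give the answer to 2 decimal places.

C₀ per dose = Dose / Vd = 853 / 395 = 2.159 mg/L
k = ln2 / t½ = 0.693147 / 6.10 = 0.1136 h⁻¹
Fraction remaining after one interval: r = e^(−kτ) = e^(−0.1136 × 4.89) = 0.5738
Before dose 6, 5 doses have been given (aged 1τ, 2τ, 3τ, 4τ, 5τ).
C_trough = C₀ × (r + r² + … + r^5) = C₀ × r(1−r^5)/(1−r)
        = 2.159 × 0.5738 × (1 − 0.06220) / (1 − 0.5738) = 2.726 mg/L

2.73 mg/L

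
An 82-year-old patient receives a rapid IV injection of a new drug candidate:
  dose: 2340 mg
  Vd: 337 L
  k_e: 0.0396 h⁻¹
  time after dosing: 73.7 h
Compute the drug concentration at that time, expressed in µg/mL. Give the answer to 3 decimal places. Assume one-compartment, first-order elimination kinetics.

C₀ = Dose / Vd = 2340 / 337 = 6.944 mg/L
C = C₀ · e^(−k·t) = 6.944 × e^(−0.03960 × 73.7)
  = 6.944 × 0.05401 = 0.3750 mg/L
(0.3750 mg/L = 0.3750 µg/mL)

0.375 µg/mL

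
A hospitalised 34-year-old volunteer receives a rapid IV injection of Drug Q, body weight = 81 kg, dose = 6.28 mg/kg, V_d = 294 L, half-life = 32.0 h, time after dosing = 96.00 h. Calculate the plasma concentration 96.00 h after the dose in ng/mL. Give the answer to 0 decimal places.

Total dose = 6.28 × 81 = 508.7 mg
C₀ = Dose / Vd = 508.7 / 294 = 1.730 mg/L
k = ln2 / t½ = 0.693147 / 32.0 = 0.02166 h⁻¹
t / t½ = 96.00 / 32.0 = 3 half-lives
C = C₀ × (1/2)^3 = 1.730 × 0.1250 = 0.2163 mg/L
Convert: 0.2163 mg/L × 1000 = 216.3 ng/mL

216 ng/mL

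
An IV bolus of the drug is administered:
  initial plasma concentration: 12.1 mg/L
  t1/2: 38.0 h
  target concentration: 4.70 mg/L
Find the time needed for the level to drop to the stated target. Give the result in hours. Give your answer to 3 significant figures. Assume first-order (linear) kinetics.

51.8 h

k = ln2 / t½ = 0.693147 / 38.0 = 0.01824 h⁻¹
t = ln(C₀ / C) / k = ln(12.10 / 4.70) / 0.01824
  = ln(2.574) / 0.01824 = 0.9455 / 0.01824 = 51.84 h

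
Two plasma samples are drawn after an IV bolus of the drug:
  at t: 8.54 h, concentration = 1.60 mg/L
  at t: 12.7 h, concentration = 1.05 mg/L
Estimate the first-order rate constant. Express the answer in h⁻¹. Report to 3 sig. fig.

k = ln(C₁/C₂) / (t₂ − t₁) = ln(1.60/1.05) / (12.7 − 8.54)
  = 0.4212 / 4.160 = 0.1013 h⁻¹

0.101 h⁻¹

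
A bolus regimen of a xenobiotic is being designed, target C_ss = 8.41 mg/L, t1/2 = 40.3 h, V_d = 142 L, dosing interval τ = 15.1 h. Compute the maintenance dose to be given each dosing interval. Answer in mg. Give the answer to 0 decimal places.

k = ln2 / t½ = 0.693147 / 40.3 = 0.01720 h⁻¹
CL = k × Vd = 0.01720 × 142 = 2.442 L/h
At steady state, Dose/τ = Css × CL.
Dose = Css × CL × τ = 8.41 × 2.442 × 15.1 = 310.1 mg

310 mg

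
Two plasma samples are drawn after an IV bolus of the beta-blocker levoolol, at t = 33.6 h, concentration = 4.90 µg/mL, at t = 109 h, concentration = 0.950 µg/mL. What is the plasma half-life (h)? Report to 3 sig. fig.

31.9 h

k = ln(C₁/C₂) / (t₂ − t₁) = ln(4.90/0.950) / (109 − 33.6)
  = 1.641 / 75.40 = 0.02176 h⁻¹
t½ = ln2 / k = 0.693147 / 0.02176 = 31.85 h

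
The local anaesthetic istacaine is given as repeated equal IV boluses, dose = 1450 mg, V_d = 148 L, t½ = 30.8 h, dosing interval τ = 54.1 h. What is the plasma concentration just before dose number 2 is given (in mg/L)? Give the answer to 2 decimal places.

2.90 mg/L

C₀ per dose = Dose / Vd = 1450 / 148 = 9.797 mg/L
k = ln2 / t½ = 0.693147 / 30.8 = 0.02250 h⁻¹
Fraction remaining after one interval: r = e^(−kτ) = e^(−0.02250 × 54.1) = 0.2960
Before dose 2, 1 dose has been given (aged 1τ).
C_trough = C₀ × r = 9.797 × 0.2960 = 2.900 mg/L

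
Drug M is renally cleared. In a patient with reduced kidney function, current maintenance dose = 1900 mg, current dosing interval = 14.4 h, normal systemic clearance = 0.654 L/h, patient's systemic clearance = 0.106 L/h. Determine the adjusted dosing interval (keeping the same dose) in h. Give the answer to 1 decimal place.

88.8 h

To keep the same average steady-state level, dosing rate must scale with clearance.
CL ratio = 0.106 / 0.654 = 0.1621
New interval (same dose) = 14.4 / 0.1621 = 88.83 h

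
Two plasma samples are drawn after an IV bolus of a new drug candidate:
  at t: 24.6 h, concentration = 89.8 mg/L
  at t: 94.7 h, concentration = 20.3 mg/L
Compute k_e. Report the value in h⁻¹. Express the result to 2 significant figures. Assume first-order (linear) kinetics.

k = ln(C₁/C₂) / (t₂ − t₁) = ln(89.8/20.3) / (94.7 − 24.6)
  = 1.487 / 70.10 = 0.02121 h⁻¹

0.021 h⁻¹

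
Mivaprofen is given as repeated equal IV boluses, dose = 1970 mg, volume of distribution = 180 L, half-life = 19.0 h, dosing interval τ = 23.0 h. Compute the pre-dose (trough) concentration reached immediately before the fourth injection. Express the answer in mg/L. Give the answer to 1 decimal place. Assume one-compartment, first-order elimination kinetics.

7.7 mg/L

C₀ per dose = Dose / Vd = 1970 / 180 = 10.94 mg/L
k = ln2 / t½ = 0.693147 / 19.0 = 0.03648 h⁻¹
Fraction remaining after one interval: r = e^(−kτ) = e^(−0.03648 × 23.0) = 0.4321
Before dose 4, 3 doses have been given (aged 1τ, 2τ, 3τ).
C_trough = C₀ × (r + r² + … + r^3) = C₀ × r(1−r^3)/(1−r)
        = 10.94 × 0.4321 × (1 − 0.08068) / (1 − 0.4321) = 7.652 mg/L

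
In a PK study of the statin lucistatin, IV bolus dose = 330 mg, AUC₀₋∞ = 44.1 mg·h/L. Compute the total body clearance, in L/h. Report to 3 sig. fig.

7.48 L/h

CL = Dose / AUC = 330 / 44.1 = 7.483 L/h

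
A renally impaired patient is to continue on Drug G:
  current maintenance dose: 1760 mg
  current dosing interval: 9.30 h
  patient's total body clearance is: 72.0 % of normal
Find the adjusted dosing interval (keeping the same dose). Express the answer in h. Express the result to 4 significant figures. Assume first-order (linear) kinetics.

12.92 h

To keep the same average steady-state level, dosing rate must scale with clearance.
CL ratio = 72.0 / 100 = 0.7200
New interval (same dose) = 9.30 / 0.7200 = 12.92 h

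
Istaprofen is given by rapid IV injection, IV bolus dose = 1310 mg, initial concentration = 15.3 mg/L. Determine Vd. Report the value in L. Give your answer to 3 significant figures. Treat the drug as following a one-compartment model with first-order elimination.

Vd = Dose / C₀ = 1310 / 15.3 = 85.62 L

85.6 L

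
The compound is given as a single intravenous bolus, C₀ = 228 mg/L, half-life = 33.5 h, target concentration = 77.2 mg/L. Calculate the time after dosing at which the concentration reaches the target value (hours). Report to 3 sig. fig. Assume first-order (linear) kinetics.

k = ln2 / t½ = 0.693147 / 33.5 = 0.02069 h⁻¹
t = ln(C₀ / C) / k = ln(228.0 / 77.2) / 0.02069
  = ln(2.953) / 0.02069 = 1.083 / 0.02069 = 52.34 h

52.3 h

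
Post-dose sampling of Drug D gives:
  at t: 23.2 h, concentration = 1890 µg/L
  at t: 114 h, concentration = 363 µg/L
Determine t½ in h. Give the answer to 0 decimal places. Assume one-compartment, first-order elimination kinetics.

k = ln(C₁/C₂) / (t₂ − t₁) = ln(1890/363) / (114 − 23.2)
  = 1.650 / 90.80 = 0.01817 h⁻¹
t½ = ln2 / k = 0.693147 / 0.01817 = 38.15 h

38 h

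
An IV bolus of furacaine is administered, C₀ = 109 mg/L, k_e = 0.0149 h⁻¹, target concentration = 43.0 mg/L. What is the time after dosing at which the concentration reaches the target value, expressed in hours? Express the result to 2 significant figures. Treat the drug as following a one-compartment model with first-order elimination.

t = ln(C₀ / C) / k = ln(109.0 / 43.0) / 0.01490
  = ln(2.535) / 0.01490 = 0.9302 / 0.01490 = 62.43 h

62 h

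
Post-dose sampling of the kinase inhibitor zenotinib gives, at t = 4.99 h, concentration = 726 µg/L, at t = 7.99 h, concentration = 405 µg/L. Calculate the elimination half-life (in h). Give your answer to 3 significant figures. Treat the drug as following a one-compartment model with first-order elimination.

k = ln(C₁/C₂) / (t₂ − t₁) = ln(726/405) / (7.99 − 4.99)
  = 0.5837 / 3.000 = 0.1946 h⁻¹
t½ = ln2 / k = 0.693147 / 0.1946 = 3.562 h

3.56 h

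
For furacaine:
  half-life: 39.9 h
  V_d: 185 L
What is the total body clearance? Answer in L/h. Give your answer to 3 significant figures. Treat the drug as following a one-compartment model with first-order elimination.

3.21 L/h

k = ln2 / t½ = 0.693147 / 39.9 = 0.01737 h⁻¹
CL = k × Vd = 0.01737 × 185 = 3.213 L/h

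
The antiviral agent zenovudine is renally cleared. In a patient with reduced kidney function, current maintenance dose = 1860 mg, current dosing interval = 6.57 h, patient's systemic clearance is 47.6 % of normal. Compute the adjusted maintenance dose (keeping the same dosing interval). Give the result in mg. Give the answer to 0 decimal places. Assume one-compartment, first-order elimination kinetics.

885 mg

To keep the same average steady-state level, dosing rate must scale with clearance.
CL ratio = 47.6 / 100 = 0.4760
New dose (same interval) = 1860 × 0.4760 = 885.4 mg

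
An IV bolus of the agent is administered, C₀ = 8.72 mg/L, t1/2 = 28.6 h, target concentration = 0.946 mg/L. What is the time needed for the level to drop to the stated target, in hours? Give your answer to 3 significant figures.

91.6 h

k = ln2 / t½ = 0.693147 / 28.6 = 0.02424 h⁻¹
t = ln(C₀ / C) / k = ln(8.720 / 0.946) / 0.02424
  = ln(9.218) / 0.02424 = 2.221 / 0.02424 = 91.63 h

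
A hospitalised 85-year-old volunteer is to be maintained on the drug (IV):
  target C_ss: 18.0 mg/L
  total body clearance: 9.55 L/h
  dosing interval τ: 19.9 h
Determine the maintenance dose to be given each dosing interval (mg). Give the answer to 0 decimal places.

3421 mg

At steady state, Dose/τ = Css × CL.
Dose = Css × CL × τ = 18.0 × 9.550 × 19.9 = 3421 mg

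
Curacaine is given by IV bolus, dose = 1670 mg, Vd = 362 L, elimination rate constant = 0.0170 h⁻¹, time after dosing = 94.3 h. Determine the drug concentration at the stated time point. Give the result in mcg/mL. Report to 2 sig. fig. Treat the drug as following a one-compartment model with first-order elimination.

0.93 mcg/mL

C₀ = Dose / Vd = 1670 / 362 = 4.613 mg/L
C = C₀ · e^(−k·t) = 4.613 × e^(−0.01700 × 94.3)
  = 4.613 × 0.2013 = 0.9286 mg/L
(0.9286 mg/L = 0.9286 mcg/mL)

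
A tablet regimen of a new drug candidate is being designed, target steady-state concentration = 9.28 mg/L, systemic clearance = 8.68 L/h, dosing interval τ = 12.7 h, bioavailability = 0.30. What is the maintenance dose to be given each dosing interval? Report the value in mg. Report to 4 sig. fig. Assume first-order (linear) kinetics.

At steady state, F × (Dose/τ) = Css × CL.
Dose = Css × CL × τ / F = 9.28 × 8.680 × 12.7 / 0.30 = 3410 mg

3410 mg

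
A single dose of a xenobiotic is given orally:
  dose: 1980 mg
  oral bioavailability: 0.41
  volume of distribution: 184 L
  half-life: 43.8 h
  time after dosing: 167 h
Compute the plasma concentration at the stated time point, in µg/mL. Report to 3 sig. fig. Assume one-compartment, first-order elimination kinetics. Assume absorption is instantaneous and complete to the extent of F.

0.314 µg/mL

Amount reaching circulation = F × Dose = 0.41 × 1980 = 811.8 mg
C₀ = F·Dose / Vd = 811.8 / 184 = 4.412 mg/L
k = ln2 / t½ = 0.693147 / 43.8 = 0.01583 h⁻¹
C = C₀ · e^(−k·t) = 4.412 × e^(−0.01583 × 167)
  = 4.412 × 0.07110 = 0.3137 mg/L
(0.3137 mg/L = 0.3137 µg/mL)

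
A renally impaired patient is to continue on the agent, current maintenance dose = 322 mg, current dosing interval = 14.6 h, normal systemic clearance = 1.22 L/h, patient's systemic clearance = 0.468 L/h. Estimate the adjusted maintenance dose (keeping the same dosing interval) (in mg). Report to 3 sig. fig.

124 mg

To keep the same average steady-state level, dosing rate must scale with clearance.
CL ratio = 0.468 / 1.22 = 0.3836
New dose (same interval) = 322 × 0.3836 = 123.5 mg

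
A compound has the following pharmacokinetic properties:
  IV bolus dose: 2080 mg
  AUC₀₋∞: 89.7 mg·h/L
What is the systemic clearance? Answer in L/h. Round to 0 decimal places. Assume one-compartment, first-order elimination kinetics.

CL = Dose / AUC = 2080 / 89.7 = 23.19 L/h

23 L/h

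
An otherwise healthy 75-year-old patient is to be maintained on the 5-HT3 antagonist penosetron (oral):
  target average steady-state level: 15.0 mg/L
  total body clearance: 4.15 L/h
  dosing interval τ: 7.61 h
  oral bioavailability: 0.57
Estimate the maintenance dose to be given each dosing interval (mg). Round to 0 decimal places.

At steady state, F × (Dose/τ) = Css × CL.
Dose = Css × CL × τ / F = 15.0 × 4.150 × 7.61 / 0.57 = 831.1 mg

831 mg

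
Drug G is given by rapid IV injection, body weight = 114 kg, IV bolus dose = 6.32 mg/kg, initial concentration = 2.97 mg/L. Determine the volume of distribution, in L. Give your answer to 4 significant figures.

Dose = 6.32 × 114 = 720.5 mg
Vd = Dose / C₀ = 720.5 / 2.97 = 242.6 L

242.6 L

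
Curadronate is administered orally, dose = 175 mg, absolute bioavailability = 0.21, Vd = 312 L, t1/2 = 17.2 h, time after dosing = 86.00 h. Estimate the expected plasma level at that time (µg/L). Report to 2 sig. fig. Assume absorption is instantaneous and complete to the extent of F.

Amount reaching circulation = F × Dose = 0.21 × 175.0 = 36.75 mg
C₀ = F·Dose / Vd = 36.75 / 312 = 0.1178 mg/L
k = ln2 / t½ = 0.693147 / 17.2 = 0.04030 h⁻¹
t / t½ = 86.00 / 17.2 = 5 half-lives
C = C₀ × (1/2)^5 = 0.1178 × 0.03125 = 0.003681 mg/L
Convert: 0.003681 mg/L × 1000 = 3.681 µg/L

3.7 µg/L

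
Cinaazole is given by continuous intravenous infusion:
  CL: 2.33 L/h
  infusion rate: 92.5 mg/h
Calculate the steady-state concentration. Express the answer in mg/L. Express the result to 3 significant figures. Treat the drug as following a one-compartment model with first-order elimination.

39.7 mg/L

At steady state Css = R₀ / CL = 92.5 / 2.330 = 39.70 mg/L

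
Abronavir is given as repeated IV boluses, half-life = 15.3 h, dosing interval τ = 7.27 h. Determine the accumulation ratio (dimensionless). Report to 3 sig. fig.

3.56

k = ln2 / t½ = 0.693147 / 15.3 = 0.04530 h⁻¹
e^(−kτ) = e^(−0.04530 × 7.27) = 0.7194
Accumulation ratio R = 1 / (1 − e^(−kτ)) = 1 / (1 − 0.7194) = 3.564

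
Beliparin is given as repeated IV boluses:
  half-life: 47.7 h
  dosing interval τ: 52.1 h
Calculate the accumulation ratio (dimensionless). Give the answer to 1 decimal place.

1.9

k = ln2 / t½ = 0.693147 / 47.7 = 0.01453 h⁻¹
e^(−kτ) = e^(−0.01453 × 52.1) = 0.4691
Accumulation ratio R = 1 / (1 − e^(−kτ)) = 1 / (1 − 0.4691) = 1.884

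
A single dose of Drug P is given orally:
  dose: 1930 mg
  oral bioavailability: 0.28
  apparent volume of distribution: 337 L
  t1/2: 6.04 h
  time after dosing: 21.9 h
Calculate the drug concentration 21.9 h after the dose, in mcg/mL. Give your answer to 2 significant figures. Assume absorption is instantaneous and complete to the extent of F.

0.13 mcg/mL

Amount reaching circulation = F × Dose = 0.28 × 1930 = 540.4 mg
C₀ = F·Dose / Vd = 540.4 / 337 = 1.604 mg/L
k = ln2 / t½ = 0.693147 / 6.04 = 0.1148 h⁻¹
C = C₀ · e^(−k·t) = 1.604 × e^(−0.1148 × 21.9)
  = 1.604 × 0.08093 = 0.1298 mg/L
(0.1298 mg/L = 0.1298 mcg/mL)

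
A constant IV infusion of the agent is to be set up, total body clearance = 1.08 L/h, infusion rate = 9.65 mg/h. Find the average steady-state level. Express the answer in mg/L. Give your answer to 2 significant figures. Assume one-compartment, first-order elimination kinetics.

8.9 mg/L

At steady state Css = R₀ / CL = 9.65 / 1.080 = 8.935 mg/L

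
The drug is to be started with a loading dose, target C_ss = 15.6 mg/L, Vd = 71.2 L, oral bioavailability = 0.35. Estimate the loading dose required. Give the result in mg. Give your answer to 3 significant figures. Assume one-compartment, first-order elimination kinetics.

3170 mg

LD = Css × Vd / F = 15.6 × 71.2 / 0.35 = 3173 mg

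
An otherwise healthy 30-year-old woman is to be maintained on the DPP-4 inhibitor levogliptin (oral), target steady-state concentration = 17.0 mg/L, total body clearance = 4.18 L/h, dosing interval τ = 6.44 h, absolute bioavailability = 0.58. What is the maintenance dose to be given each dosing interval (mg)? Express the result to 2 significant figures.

At steady state, F × (Dose/τ) = Css × CL.
Dose = Css × CL × τ / F = 17.0 × 4.180 × 6.44 / 0.58 = 789.0 mg

790 mg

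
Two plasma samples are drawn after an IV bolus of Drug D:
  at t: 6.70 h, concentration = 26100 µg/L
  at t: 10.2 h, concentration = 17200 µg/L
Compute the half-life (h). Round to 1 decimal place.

5.8 h

k = ln(C₁/C₂) / (t₂ − t₁) = ln(26100/17200) / (10.2 − 6.70)
  = 0.4170 / 3.500 = 0.1191 h⁻¹
t½ = ln2 / k = 0.693147 / 0.1191 = 5.820 h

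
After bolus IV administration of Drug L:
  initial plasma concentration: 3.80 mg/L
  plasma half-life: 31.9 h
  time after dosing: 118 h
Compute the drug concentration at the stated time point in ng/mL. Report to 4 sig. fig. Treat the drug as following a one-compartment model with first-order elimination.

k = ln2 / t½ = 0.693147 / 31.9 = 0.02173 h⁻¹
C = C₀ · e^(−k·t) = 3.800 × e^(−0.02173 × 118)
  = 3.800 × 0.07699 = 0.2926 mg/L
Convert: 0.2926 mg/L × 1000 = 292.6 ng/mL

292.6 ng/mL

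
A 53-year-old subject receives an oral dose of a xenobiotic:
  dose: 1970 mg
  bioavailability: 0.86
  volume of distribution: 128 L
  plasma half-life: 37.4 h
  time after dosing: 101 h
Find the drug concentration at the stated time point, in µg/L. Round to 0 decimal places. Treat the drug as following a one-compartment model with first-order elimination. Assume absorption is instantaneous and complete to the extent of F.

Amount reaching circulation = F × Dose = 0.86 × 1970 = 1694 mg
C₀ = F·Dose / Vd = 1694 / 128 = 13.23 mg/L
k = ln2 / t½ = 0.693147 / 37.4 = 0.01853 h⁻¹
C = C₀ · e^(−k·t) = 13.23 × e^(−0.01853 × 101)
  = 13.23 × 0.1539 = 2.036 mg/L
Convert: 2.036 mg/L × 1000 = 2036 µg/L

2036 µg/L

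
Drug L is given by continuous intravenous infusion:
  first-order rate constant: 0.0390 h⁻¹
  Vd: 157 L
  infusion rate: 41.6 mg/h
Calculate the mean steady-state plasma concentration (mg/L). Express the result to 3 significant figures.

CL = k × Vd = 0.03900 × 157 = 6.123 L/h
At steady state Css = R₀ / CL = 41.6 / 6.123 = 6.794 mg/L

6.79 mg/L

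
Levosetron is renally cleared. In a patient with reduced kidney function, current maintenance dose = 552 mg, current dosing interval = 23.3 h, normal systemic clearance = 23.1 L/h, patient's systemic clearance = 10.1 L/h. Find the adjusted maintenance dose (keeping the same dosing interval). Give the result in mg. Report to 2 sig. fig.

240 mg

To keep the same average steady-state level, dosing rate must scale with clearance.
CL ratio = 10.1 / 23.1 = 0.4372
New dose (same interval) = 552 × 0.4372 = 241.3 mg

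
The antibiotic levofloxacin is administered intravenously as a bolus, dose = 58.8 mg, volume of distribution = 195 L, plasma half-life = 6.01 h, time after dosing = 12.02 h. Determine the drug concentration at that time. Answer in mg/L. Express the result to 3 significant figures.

C₀ = Dose / Vd = 58.80 / 195 = 0.3015 mg/L
k = ln2 / t½ = 0.693147 / 6.01 = 0.1153 h⁻¹
t / t½ = 12.02 / 6.01 = 2 half-lives
C = C₀ × (1/2)^2 = 0.3015 × 0.2500 = 0.07538 mg/L

0.0754 mg/L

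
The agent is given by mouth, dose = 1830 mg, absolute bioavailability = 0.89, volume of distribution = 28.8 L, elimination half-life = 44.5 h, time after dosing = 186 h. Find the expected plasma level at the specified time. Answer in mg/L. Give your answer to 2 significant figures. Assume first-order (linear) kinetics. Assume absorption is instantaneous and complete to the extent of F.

3.1 mg/L

Amount reaching circulation = F × Dose = 0.89 × 1830 = 1629 mg
C₀ = F·Dose / Vd = 1629 / 28.8 = 56.56 mg/L
k = ln2 / t½ = 0.693147 / 44.5 = 0.01558 h⁻¹
C = C₀ · e^(−k·t) = 56.56 × e^(−0.01558 × 186)
  = 56.56 × 0.05514 = 3.119 mg/L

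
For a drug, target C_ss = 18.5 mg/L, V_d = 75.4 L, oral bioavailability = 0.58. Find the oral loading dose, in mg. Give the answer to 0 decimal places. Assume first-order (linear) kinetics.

LD = Css × Vd / F = 18.5 × 75.4 / 0.58 = 2405 mg

2405 mg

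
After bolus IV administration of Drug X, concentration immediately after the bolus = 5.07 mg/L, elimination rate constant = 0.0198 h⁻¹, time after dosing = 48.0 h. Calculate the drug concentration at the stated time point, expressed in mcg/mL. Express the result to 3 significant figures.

1.96 mcg/mL

C = C₀ · e^(−k·t) = 5.070 × e^(−0.01980 × 48.0)
  = 5.070 × 0.3866 = 1.960 mg/L
(1.960 mg/L = 1.960 mcg/mL)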